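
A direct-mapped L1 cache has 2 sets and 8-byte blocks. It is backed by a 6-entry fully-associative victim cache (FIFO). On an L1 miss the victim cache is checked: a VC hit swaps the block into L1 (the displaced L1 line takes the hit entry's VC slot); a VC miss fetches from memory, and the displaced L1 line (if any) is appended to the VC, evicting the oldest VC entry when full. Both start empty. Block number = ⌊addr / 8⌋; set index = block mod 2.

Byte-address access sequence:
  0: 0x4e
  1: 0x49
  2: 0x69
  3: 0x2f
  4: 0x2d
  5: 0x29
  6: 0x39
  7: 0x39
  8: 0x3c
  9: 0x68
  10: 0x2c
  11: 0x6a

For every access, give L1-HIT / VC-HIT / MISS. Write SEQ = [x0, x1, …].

SEQ = [MISS, L1-HIT, MISS, MISS, L1-HIT, L1-HIT, MISS, L1-HIT, L1-HIT, VC-HIT, VC-HIT, VC-HIT]

  [0] addr=0x4e blk=9 s=1: MISS | VC []
  [1] addr=0x49 blk=9 s=1: L1-HIT | VC []
  [2] addr=0x69 blk=13 s=1: MISS | VC [9]
  [3] addr=0x2f blk=5 s=1: MISS | VC [9, 13]
  [4] addr=0x2d blk=5 s=1: L1-HIT | VC [9, 13]
  [5] addr=0x29 blk=5 s=1: L1-HIT | VC [9, 13]
  [6] addr=0x39 blk=7 s=1: MISS | VC [9, 13, 5]
  [7] addr=0x39 blk=7 s=1: L1-HIT | VC [9, 13, 5]
  [8] addr=0x3c blk=7 s=1: L1-HIT | VC [9, 13, 5]
  [9] addr=0x68 blk=13 s=1: VC-HIT | VC [9, 7, 5]
  [10] addr=0x2c blk=5 s=1: VC-HIT | VC [9, 7, 13]
  [11] addr=0x6a blk=13 s=1: VC-HIT | VC [9, 7, 5]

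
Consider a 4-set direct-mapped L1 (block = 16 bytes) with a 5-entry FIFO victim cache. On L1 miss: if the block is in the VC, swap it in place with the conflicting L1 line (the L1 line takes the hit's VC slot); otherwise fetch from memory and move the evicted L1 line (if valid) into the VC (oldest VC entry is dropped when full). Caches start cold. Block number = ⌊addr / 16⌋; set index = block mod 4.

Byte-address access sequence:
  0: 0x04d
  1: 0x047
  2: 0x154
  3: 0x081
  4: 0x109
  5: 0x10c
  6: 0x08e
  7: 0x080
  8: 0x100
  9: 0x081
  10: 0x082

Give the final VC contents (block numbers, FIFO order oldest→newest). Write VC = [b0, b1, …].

VC = [4, 16]

  [0] addr=0x4d blk=4 s=0: MISS | VC []
  [1] addr=0x47 blk=4 s=0: L1-HIT | VC []
  [2] addr=0x154 blk=21 s=1: MISS | VC []
  [3] addr=0x81 blk=8 s=0: MISS | VC [4]
  [4] addr=0x109 blk=16 s=0: MISS | VC [4, 8]
  [5] addr=0x10c blk=16 s=0: L1-HIT | VC [4, 8]
  [6] addr=0x8e blk=8 s=0: VC-HIT | VC [4, 16]
  [7] addr=0x80 blk=8 s=0: L1-HIT | VC [4, 16]
  [8] addr=0x100 blk=16 s=0: VC-HIT | VC [4, 8]
  [9] addr=0x81 blk=8 s=0: VC-HIT | VC [4, 16]
  [10] addr=0x82 blk=8 s=0: L1-HIT | VC [4, 16]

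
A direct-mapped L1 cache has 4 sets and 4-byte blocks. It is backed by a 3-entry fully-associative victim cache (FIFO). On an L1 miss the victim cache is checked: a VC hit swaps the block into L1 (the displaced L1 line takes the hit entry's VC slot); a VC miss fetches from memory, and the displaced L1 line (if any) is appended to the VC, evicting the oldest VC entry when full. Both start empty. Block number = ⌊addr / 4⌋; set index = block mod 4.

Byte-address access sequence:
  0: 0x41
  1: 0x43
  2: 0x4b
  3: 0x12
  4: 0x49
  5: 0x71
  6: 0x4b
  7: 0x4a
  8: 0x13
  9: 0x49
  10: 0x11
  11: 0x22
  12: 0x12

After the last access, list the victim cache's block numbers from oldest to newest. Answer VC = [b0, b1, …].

0: 0x41 (blk 16, set 0) → MISS  vc=[]
1: 0x43 (blk 16, set 0) → L1-HIT  vc=[]
2: 0x4b (blk 18, set 2) → MISS  vc=[]
3: 0x12 (blk 4, set 0) → MISS  vc=[16]
4: 0x49 (blk 18, set 2) → L1-HIT  vc=[16]
5: 0x71 (blk 28, set 0) → MISS  vc=[16, 4]
6: 0x4b (blk 18, set 2) → L1-HIT  vc=[16, 4]
7: 0x4a (blk 18, set 2) → L1-HIT  vc=[16, 4]
8: 0x13 (blk 4, set 0) → VC-HIT  vc=[16, 28]
9: 0x49 (blk 18, set 2) → L1-HIT  vc=[16, 28]
10: 0x11 (blk 4, set 0) → L1-HIT  vc=[16, 28]
11: 0x22 (blk 8, set 0) → MISS  vc=[16, 28, 4]
12: 0x12 (blk 4, set 0) → VC-HIT  vc=[16, 28, 8]

VC = [16, 28, 8]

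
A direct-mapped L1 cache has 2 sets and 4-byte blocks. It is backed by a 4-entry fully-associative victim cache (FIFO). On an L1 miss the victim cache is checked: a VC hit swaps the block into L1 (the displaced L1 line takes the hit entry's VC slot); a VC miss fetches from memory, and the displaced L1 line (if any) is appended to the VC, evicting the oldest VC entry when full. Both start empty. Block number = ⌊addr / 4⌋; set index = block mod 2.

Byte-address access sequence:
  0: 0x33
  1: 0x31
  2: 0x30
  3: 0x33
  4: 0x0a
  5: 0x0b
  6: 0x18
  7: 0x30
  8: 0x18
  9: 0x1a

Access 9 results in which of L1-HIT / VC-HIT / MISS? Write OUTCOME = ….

#0 0x33→b12/s0 MISS; vc=[]
#1 0x31→b12/s0 L1-HIT; vc=[]
#2 0x30→b12/s0 L1-HIT; vc=[]
#3 0x33→b12/s0 L1-HIT; vc=[]
#4 0xa→b2/s0 MISS; vc=[12]
#5 0xb→b2/s0 L1-HIT; vc=[12]
#6 0x18→b6/s0 MISS; vc=[12,2]
#7 0x30→b12/s0 VC-HIT; vc=[6,2]
#8 0x18→b6/s0 VC-HIT; vc=[12,2]
#9 0x1a→b6/s0 L1-HIT; vc=[12,2]

OUTCOME = L1-HIT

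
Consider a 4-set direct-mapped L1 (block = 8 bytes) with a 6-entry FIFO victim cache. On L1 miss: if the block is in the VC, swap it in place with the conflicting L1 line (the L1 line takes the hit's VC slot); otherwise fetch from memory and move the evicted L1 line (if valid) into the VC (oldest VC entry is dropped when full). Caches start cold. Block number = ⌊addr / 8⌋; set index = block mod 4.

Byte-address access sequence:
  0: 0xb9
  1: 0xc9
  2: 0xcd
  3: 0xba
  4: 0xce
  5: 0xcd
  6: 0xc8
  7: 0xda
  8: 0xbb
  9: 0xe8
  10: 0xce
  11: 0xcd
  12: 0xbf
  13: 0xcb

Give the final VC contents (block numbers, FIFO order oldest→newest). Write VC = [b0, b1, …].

0: 0xb9 (blk 23, set 3) → MISS  vc=[]
1: 0xc9 (blk 25, set 1) → MISS  vc=[]
2: 0xcd (blk 25, set 1) → L1-HIT  vc=[]
3: 0xba (blk 23, set 3) → L1-HIT  vc=[]
4: 0xce (blk 25, set 1) → L1-HIT  vc=[]
5: 0xcd (blk 25, set 1) → L1-HIT  vc=[]
6: 0xc8 (blk 25, set 1) → L1-HIT  vc=[]
7: 0xda (blk 27, set 3) → MISS  vc=[23]
8: 0xbb (blk 23, set 3) → VC-HIT  vc=[27]
9: 0xe8 (blk 29, set 1) → MISS  vc=[27, 25]
10: 0xce (blk 25, set 1) → VC-HIT  vc=[27, 29]
11: 0xcd (blk 25, set 1) → L1-HIT  vc=[27, 29]
12: 0xbf (blk 23, set 3) → L1-HIT  vc=[27, 29]
13: 0xcb (blk 25, set 1) → L1-HIT  vc=[27, 29]

VC = [27, 29]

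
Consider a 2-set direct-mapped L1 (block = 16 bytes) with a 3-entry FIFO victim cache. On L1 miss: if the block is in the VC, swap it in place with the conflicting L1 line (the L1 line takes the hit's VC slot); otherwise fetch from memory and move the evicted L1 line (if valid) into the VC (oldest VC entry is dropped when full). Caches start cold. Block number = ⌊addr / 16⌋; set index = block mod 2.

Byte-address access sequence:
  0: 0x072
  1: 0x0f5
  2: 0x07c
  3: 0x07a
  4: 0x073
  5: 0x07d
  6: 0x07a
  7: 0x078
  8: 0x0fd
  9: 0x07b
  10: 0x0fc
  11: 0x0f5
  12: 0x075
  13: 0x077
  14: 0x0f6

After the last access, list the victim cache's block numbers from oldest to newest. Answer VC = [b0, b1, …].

VC = [7]

0: 0x72 (blk 7, set 1) → MISS  vc=[]
1: 0xf5 (blk 15, set 1) → MISS  vc=[7]
2: 0x7c (blk 7, set 1) → VC-HIT  vc=[15]
3: 0x7a (blk 7, set 1) → L1-HIT  vc=[15]
4: 0x73 (blk 7, set 1) → L1-HIT  vc=[15]
5: 0x7d (blk 7, set 1) → L1-HIT  vc=[15]
6: 0x7a (blk 7, set 1) → L1-HIT  vc=[15]
7: 0x78 (blk 7, set 1) → L1-HIT  vc=[15]
8: 0xfd (blk 15, set 1) → VC-HIT  vc=[7]
9: 0x7b (blk 7, set 1) → VC-HIT  vc=[15]
10: 0xfc (blk 15, set 1) → VC-HIT  vc=[7]
11: 0xf5 (blk 15, set 1) → L1-HIT  vc=[7]
12: 0x75 (blk 7, set 1) → VC-HIT  vc=[15]
13: 0x77 (blk 7, set 1) → L1-HIT  vc=[15]
14: 0xf6 (blk 15, set 1) → VC-HIT  vc=[7]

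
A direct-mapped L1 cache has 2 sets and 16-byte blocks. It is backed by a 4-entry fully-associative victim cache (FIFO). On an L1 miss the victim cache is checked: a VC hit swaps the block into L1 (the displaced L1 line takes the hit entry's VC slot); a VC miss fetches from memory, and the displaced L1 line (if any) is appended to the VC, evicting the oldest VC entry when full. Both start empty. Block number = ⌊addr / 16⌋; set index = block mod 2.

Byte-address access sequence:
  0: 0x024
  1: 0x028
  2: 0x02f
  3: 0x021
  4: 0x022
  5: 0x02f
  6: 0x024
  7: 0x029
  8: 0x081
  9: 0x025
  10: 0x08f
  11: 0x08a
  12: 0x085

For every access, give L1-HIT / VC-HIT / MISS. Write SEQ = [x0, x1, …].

SEQ = [MISS, L1-HIT, L1-HIT, L1-HIT, L1-HIT, L1-HIT, L1-HIT, L1-HIT, MISS, VC-HIT, VC-HIT, L1-HIT, L1-HIT]

#0 0x24→b2/s0 MISS; vc=[]
#1 0x28→b2/s0 L1-HIT; vc=[]
#2 0x2f→b2/s0 L1-HIT; vc=[]
#3 0x21→b2/s0 L1-HIT; vc=[]
#4 0x22→b2/s0 L1-HIT; vc=[]
#5 0x2f→b2/s0 L1-HIT; vc=[]
#6 0x24→b2/s0 L1-HIT; vc=[]
#7 0x29→b2/s0 L1-HIT; vc=[]
#8 0x81→b8/s0 MISS; vc=[2]
#9 0x25→b2/s0 VC-HIT; vc=[8]
#10 0x8f→b8/s0 VC-HIT; vc=[2]
#11 0x8a→b8/s0 L1-HIT; vc=[2]
#12 0x85→b8/s0 L1-HIT; vc=[2]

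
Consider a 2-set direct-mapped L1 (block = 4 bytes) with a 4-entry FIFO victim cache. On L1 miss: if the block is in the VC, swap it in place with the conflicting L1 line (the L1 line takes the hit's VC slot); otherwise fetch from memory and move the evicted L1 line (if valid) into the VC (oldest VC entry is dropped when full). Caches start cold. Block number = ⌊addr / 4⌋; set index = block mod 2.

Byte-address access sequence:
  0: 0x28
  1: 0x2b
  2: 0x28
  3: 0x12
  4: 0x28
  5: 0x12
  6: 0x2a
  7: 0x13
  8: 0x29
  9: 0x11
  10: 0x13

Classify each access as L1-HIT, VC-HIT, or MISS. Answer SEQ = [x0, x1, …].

SEQ = [MISS, L1-HIT, L1-HIT, MISS, VC-HIT, VC-HIT, VC-HIT, VC-HIT, VC-HIT, VC-HIT, L1-HIT]

#0 0x28→b10/s0 MISS; vc=[]
#1 0x2b→b10/s0 L1-HIT; vc=[]
#2 0x28→b10/s0 L1-HIT; vc=[]
#3 0x12→b4/s0 MISS; vc=[10]
#4 0x28→b10/s0 VC-HIT; vc=[4]
#5 0x12→b4/s0 VC-HIT; vc=[10]
#6 0x2a→b10/s0 VC-HIT; vc=[4]
#7 0x13→b4/s0 VC-HIT; vc=[10]
#8 0x29→b10/s0 VC-HIT; vc=[4]
#9 0x11→b4/s0 VC-HIT; vc=[10]
#10 0x13→b4/s0 L1-HIT; vc=[10]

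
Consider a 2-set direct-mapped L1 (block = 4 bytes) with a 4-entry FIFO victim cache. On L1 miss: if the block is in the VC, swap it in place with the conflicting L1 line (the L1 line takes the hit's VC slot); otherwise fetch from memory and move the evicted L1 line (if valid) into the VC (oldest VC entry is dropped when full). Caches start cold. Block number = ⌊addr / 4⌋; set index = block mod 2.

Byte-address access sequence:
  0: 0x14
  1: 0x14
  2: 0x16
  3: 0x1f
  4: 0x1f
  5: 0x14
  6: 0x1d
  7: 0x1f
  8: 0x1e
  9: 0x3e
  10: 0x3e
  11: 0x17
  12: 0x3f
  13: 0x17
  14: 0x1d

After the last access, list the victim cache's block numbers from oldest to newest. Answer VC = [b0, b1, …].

VC = [15, 5]

0: 0x14 (blk 5, set 1) → MISS  vc=[]
1: 0x14 (blk 5, set 1) → L1-HIT  vc=[]
2: 0x16 (blk 5, set 1) → L1-HIT  vc=[]
3: 0x1f (blk 7, set 1) → MISS  vc=[5]
4: 0x1f (blk 7, set 1) → L1-HIT  vc=[5]
5: 0x14 (blk 5, set 1) → VC-HIT  vc=[7]
6: 0x1d (blk 7, set 1) → VC-HIT  vc=[5]
7: 0x1f (blk 7, set 1) → L1-HIT  vc=[5]
8: 0x1e (blk 7, set 1) → L1-HIT  vc=[5]
9: 0x3e (blk 15, set 1) → MISS  vc=[5, 7]
10: 0x3e (blk 15, set 1) → L1-HIT  vc=[5, 7]
11: 0x17 (blk 5, set 1) → VC-HIT  vc=[15, 7]
12: 0x3f (blk 15, set 1) → VC-HIT  vc=[5, 7]
13: 0x17 (blk 5, set 1) → VC-HIT  vc=[15, 7]
14: 0x1d (blk 7, set 1) → VC-HIT  vc=[15, 5]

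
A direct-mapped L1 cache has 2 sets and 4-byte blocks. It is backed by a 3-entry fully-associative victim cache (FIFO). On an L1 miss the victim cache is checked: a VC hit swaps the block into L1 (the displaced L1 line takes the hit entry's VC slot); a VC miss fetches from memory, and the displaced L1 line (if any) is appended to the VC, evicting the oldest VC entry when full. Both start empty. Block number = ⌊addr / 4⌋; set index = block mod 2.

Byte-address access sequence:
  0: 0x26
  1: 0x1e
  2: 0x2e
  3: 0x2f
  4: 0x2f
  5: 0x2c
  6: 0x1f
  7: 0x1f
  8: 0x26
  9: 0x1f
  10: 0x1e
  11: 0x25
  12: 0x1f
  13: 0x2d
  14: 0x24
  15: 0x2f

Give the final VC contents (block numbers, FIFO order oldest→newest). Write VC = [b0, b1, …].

VC = [9, 7]

0: 0x26 (blk 9, set 1) → MISS  vc=[]
1: 0x1e (blk 7, set 1) → MISS  vc=[9]
2: 0x2e (blk 11, set 1) → MISS  vc=[9, 7]
3: 0x2f (blk 11, set 1) → L1-HIT  vc=[9, 7]
4: 0x2f (blk 11, set 1) → L1-HIT  vc=[9, 7]
5: 0x2c (blk 11, set 1) → L1-HIT  vc=[9, 7]
6: 0x1f (blk 7, set 1) → VC-HIT  vc=[9, 11]
7: 0x1f (blk 7, set 1) → L1-HIT  vc=[9, 11]
8: 0x26 (blk 9, set 1) → VC-HIT  vc=[7, 11]
9: 0x1f (blk 7, set 1) → VC-HIT  vc=[9, 11]
10: 0x1e (blk 7, set 1) → L1-HIT  vc=[9, 11]
11: 0x25 (blk 9, set 1) → VC-HIT  vc=[7, 11]
12: 0x1f (blk 7, set 1) → VC-HIT  vc=[9, 11]
13: 0x2d (blk 11, set 1) → VC-HIT  vc=[9, 7]
14: 0x24 (blk 9, set 1) → VC-HIT  vc=[11, 7]
15: 0x2f (blk 11, set 1) → VC-HIT  vc=[9, 7]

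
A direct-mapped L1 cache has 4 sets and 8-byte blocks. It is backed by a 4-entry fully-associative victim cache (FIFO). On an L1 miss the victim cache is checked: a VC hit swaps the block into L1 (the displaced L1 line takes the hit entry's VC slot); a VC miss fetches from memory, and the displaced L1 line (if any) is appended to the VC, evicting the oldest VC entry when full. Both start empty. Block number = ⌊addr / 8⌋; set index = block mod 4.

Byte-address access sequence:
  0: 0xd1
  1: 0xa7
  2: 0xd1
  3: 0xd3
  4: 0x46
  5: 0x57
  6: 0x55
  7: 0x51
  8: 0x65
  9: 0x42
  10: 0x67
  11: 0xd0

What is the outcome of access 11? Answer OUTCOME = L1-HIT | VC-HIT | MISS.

OUTCOME = VC-HIT

  [0] addr=0xd1 blk=26 s=2: MISS | VC []
  [1] addr=0xa7 blk=20 s=0: MISS | VC []
  [2] addr=0xd1 blk=26 s=2: L1-HIT | VC []
  [3] addr=0xd3 blk=26 s=2: L1-HIT | VC []
  [4] addr=0x46 blk=8 s=0: MISS | VC [20]
  [5] addr=0x57 blk=10 s=2: MISS | VC [20, 26]
  [6] addr=0x55 blk=10 s=2: L1-HIT | VC [20, 26]
  [7] addr=0x51 blk=10 s=2: L1-HIT | VC [20, 26]
  [8] addr=0x65 blk=12 s=0: MISS | VC [20, 26, 8]
  [9] addr=0x42 blk=8 s=0: VC-HIT | VC [20, 26, 12]
  [10] addr=0x67 blk=12 s=0: VC-HIT | VC [20, 26, 8]
  [11] addr=0xd0 blk=26 s=2: VC-HIT | VC [20, 10, 8]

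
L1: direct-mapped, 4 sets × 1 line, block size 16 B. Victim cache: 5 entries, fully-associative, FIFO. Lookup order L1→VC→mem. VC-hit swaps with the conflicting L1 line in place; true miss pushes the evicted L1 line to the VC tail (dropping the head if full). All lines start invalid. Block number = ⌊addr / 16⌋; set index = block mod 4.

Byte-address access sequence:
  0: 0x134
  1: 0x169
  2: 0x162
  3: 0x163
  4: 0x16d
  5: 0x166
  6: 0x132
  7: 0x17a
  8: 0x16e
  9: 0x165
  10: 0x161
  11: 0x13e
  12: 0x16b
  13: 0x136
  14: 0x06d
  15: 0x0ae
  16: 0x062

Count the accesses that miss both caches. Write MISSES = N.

MISSES = 5

  [0] addr=0x134 blk=19 s=3: MISS | VC []
  [1] addr=0x169 blk=22 s=2: MISS | VC []
  [2] addr=0x162 blk=22 s=2: L1-HIT | VC []
  [3] addr=0x163 blk=22 s=2: L1-HIT | VC []
  [4] addr=0x16d blk=22 s=2: L1-HIT | VC []
  [5] addr=0x166 blk=22 s=2: L1-HIT | VC []
  [6] addr=0x132 blk=19 s=3: L1-HIT | VC []
  [7] addr=0x17a blk=23 s=3: MISS | VC [19]
  [8] addr=0x16e blk=22 s=2: L1-HIT | VC [19]
  [9] addr=0x165 blk=22 s=2: L1-HIT | VC [19]
  [10] addr=0x161 blk=22 s=2: L1-HIT | VC [19]
  [11] addr=0x13e blk=19 s=3: VC-HIT | VC [23]
  [12] addr=0x16b blk=22 s=2: L1-HIT | VC [23]
  [13] addr=0x136 blk=19 s=3: L1-HIT | VC [23]
  [14] addr=0x6d blk=6 s=2: MISS | VC [23, 22]
  [15] addr=0xae blk=10 s=2: MISS | VC [23, 22, 6]
  [16] addr=0x62 blk=6 s=2: VC-HIT | VC [23, 22, 10]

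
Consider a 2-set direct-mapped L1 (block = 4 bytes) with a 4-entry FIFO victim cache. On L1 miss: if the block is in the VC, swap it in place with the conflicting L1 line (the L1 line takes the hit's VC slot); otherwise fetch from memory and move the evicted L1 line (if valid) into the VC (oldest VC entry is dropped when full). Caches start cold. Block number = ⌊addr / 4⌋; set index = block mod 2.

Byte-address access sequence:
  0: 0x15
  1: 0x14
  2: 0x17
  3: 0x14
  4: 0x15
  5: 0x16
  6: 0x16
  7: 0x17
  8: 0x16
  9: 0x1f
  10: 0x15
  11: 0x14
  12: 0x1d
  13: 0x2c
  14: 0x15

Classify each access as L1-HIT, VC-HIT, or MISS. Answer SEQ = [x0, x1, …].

0: 0x15 (blk 5, set 1) → MISS  vc=[]
1: 0x14 (blk 5, set 1) → L1-HIT  vc=[]
2: 0x17 (blk 5, set 1) → L1-HIT  vc=[]
3: 0x14 (blk 5, set 1) → L1-HIT  vc=[]
4: 0x15 (blk 5, set 1) → L1-HIT  vc=[]
5: 0x16 (blk 5, set 1) → L1-HIT  vc=[]
6: 0x16 (blk 5, set 1) → L1-HIT  vc=[]
7: 0x17 (blk 5, set 1) → L1-HIT  vc=[]
8: 0x16 (blk 5, set 1) → L1-HIT  vc=[]
9: 0x1f (blk 7, set 1) → MISS  vc=[5]
10: 0x15 (blk 5, set 1) → VC-HIT  vc=[7]
11: 0x14 (blk 5, set 1) → L1-HIT  vc=[7]
12: 0x1d (blk 7, set 1) → VC-HIT  vc=[5]
13: 0x2c (blk 11, set 1) → MISS  vc=[5, 7]
14: 0x15 (blk 5, set 1) → VC-HIT  vc=[11, 7]

SEQ = [MISS, L1-HIT, L1-HIT, L1-HIT, L1-HIT, L1-HIT, L1-HIT, L1-HIT, L1-HIT, MISS, VC-HIT, L1-HIT, VC-HIT, MISS, VC-HIT]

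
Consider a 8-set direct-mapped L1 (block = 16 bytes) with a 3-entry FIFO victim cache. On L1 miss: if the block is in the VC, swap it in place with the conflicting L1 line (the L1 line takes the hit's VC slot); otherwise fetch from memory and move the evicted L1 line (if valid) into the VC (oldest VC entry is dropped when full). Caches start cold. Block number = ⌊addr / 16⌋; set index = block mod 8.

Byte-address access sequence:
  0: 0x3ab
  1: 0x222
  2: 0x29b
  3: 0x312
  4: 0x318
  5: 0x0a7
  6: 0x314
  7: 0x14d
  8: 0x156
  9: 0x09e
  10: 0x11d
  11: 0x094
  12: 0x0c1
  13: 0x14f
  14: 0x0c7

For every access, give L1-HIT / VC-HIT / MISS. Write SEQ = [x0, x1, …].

  [0] addr=0x3ab blk=58 s=2: MISS | VC []
  [1] addr=0x222 blk=34 s=2: MISS | VC [58]
  [2] addr=0x29b blk=41 s=1: MISS | VC [58]
  [3] addr=0x312 blk=49 s=1: MISS | VC [58, 41]
  [4] addr=0x318 blk=49 s=1: L1-HIT | VC [58, 41]
  [5] addr=0xa7 blk=10 s=2: MISS | VC [58, 41, 34]
  [6] addr=0x314 blk=49 s=1: L1-HIT | VC [58, 41, 34]
  [7] addr=0x14d blk=20 s=4: MISS | VC [58, 41, 34]
  [8] addr=0x156 blk=21 s=5: MISS | VC [58, 41, 34]
  [9] addr=0x9e blk=9 s=1: MISS | VC [41, 34, 49]
  [10] addr=0x11d blk=17 s=1: MISS | VC [34, 49, 9]
  [11] addr=0x94 blk=9 s=1: VC-HIT | VC [34, 49, 17]
  [12] addr=0xc1 blk=12 s=4: MISS | VC [49, 17, 20]
  [13] addr=0x14f blk=20 s=4: VC-HIT | VC [49, 17, 12]
  [14] addr=0xc7 blk=12 s=4: VC-HIT | VC [49, 17, 20]

SEQ = [MISS, MISS, MISS, MISS, L1-HIT, MISS, L1-HIT, MISS, MISS, MISS, MISS, VC-HIT, MISS, VC-HIT, VC-HIT]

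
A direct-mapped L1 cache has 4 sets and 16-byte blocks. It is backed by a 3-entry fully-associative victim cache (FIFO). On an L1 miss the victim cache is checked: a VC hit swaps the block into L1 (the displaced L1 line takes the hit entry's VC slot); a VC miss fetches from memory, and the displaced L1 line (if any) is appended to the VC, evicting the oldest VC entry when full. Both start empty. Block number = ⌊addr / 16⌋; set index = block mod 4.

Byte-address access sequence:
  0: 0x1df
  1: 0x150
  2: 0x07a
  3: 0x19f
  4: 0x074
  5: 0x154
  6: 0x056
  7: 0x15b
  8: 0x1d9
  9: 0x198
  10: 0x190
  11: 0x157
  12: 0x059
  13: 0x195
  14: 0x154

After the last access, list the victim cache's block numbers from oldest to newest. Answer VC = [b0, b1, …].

VC = [5, 29, 25]

  [0] addr=0x1df blk=29 s=1: MISS | VC []
  [1] addr=0x150 blk=21 s=1: MISS | VC [29]
  [2] addr=0x7a blk=7 s=3: MISS | VC [29]
  [3] addr=0x19f blk=25 s=1: MISS | VC [29, 21]
  [4] addr=0x74 blk=7 s=3: L1-HIT | VC [29, 21]
  [5] addr=0x154 blk=21 s=1: VC-HIT | VC [29, 25]
  [6] addr=0x56 blk=5 s=1: MISS | VC [29, 25, 21]
  [7] addr=0x15b blk=21 s=1: VC-HIT | VC [29, 25, 5]
  [8] addr=0x1d9 blk=29 s=1: VC-HIT | VC [21, 25, 5]
  [9] addr=0x198 blk=25 s=1: VC-HIT | VC [21, 29, 5]
  [10] addr=0x190 blk=25 s=1: L1-HIT | VC [21, 29, 5]
  [11] addr=0x157 blk=21 s=1: VC-HIT | VC [25, 29, 5]
  [12] addr=0x59 blk=5 s=1: VC-HIT | VC [25, 29, 21]
  [13] addr=0x195 blk=25 s=1: VC-HIT | VC [5, 29, 21]
  [14] addr=0x154 blk=21 s=1: VC-HIT | VC [5, 29, 25]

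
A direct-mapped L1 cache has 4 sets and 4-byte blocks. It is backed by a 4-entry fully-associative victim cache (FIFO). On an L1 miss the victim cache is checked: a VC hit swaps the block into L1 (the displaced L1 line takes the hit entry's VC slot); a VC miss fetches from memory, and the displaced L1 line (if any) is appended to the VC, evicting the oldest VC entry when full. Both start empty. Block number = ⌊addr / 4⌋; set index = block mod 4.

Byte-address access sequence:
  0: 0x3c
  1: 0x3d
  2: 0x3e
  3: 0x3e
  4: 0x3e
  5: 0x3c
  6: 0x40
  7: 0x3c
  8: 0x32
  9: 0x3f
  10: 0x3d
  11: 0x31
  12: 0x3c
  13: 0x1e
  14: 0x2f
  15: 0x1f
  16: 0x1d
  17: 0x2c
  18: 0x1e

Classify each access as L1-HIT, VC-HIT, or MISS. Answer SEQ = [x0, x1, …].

#0 0x3c→b15/s3 MISS; vc=[]
#1 0x3d→b15/s3 L1-HIT; vc=[]
#2 0x3e→b15/s3 L1-HIT; vc=[]
#3 0x3e→b15/s3 L1-HIT; vc=[]
#4 0x3e→b15/s3 L1-HIT; vc=[]
#5 0x3c→b15/s3 L1-HIT; vc=[]
#6 0x40→b16/s0 MISS; vc=[]
#7 0x3c→b15/s3 L1-HIT; vc=[]
#8 0x32→b12/s0 MISS; vc=[16]
#9 0x3f→b15/s3 L1-HIT; vc=[16]
#10 0x3d→b15/s3 L1-HIT; vc=[16]
#11 0x31→b12/s0 L1-HIT; vc=[16]
#12 0x3c→b15/s3 L1-HIT; vc=[16]
#13 0x1e→b7/s3 MISS; vc=[16,15]
#14 0x2f→b11/s3 MISS; vc=[16,15,7]
#15 0x1f→b7/s3 VC-HIT; vc=[16,15,11]
#16 0x1d→b7/s3 L1-HIT; vc=[16,15,11]
#17 0x2c→b11/s3 VC-HIT; vc=[16,15,7]
#18 0x1e→b7/s3 VC-HIT; vc=[16,15,11]

SEQ = [MISS, L1-HIT, L1-HIT, L1-HIT, L1-HIT, L1-HIT, MISS, L1-HIT, MISS, L1-HIT, L1-HIT, L1-HIT, L1-HIT, MISS, MISS, VC-HIT, L1-HIT, VC-HIT, VC-HIT]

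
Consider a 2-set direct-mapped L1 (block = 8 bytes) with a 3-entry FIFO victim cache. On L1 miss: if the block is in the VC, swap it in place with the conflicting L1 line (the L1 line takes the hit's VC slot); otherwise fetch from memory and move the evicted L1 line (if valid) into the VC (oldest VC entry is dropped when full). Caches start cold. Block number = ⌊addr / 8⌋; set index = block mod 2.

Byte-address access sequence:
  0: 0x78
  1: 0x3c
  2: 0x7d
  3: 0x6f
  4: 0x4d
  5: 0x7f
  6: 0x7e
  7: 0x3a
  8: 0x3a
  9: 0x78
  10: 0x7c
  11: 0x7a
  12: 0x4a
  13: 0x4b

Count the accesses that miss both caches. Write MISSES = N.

  [0] addr=0x78 blk=15 s=1: MISS | VC []
  [1] addr=0x3c blk=7 s=1: MISS | VC [15]
  [2] addr=0x7d blk=15 s=1: VC-HIT | VC [7]
  [3] addr=0x6f blk=13 s=1: MISS | VC [7, 15]
  [4] addr=0x4d blk=9 s=1: MISS | VC [7, 15, 13]
  [5] addr=0x7f blk=15 s=1: VC-HIT | VC [7, 9, 13]
  [6] addr=0x7e blk=15 s=1: L1-HIT | VC [7, 9, 13]
  [7] addr=0x3a blk=7 s=1: VC-HIT | VC [15, 9, 13]
  [8] addr=0x3a blk=7 s=1: L1-HIT | VC [15, 9, 13]
  [9] addr=0x78 blk=15 s=1: VC-HIT | VC [7, 9, 13]
  [10] addr=0x7c blk=15 s=1: L1-HIT | VC [7, 9, 13]
  [11] addr=0x7a blk=15 s=1: L1-HIT | VC [7, 9, 13]
  [12] addr=0x4a blk=9 s=1: VC-HIT | VC [7, 15, 13]
  [13] addr=0x4b blk=9 s=1: L1-HIT | VC [7, 15, 13]

MISSES = 4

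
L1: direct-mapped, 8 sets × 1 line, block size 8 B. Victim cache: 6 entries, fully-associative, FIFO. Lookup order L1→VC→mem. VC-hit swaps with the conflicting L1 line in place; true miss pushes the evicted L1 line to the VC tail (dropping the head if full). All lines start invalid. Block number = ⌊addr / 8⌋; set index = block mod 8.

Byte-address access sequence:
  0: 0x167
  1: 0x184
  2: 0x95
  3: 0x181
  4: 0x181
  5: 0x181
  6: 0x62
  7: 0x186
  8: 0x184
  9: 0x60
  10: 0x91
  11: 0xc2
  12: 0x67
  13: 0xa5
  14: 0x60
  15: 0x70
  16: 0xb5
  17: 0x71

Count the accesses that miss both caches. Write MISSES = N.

MISSES = 8

#0 0x167→b44/s4 MISS; vc=[]
#1 0x184→b48/s0 MISS; vc=[]
#2 0x95→b18/s2 MISS; vc=[]
#3 0x181→b48/s0 L1-HIT; vc=[]
#4 0x181→b48/s0 L1-HIT; vc=[]
#5 0x181→b48/s0 L1-HIT; vc=[]
#6 0x62→b12/s4 MISS; vc=[44]
#7 0x186→b48/s0 L1-HIT; vc=[44]
#8 0x184→b48/s0 L1-HIT; vc=[44]
#9 0x60→b12/s4 L1-HIT; vc=[44]
#10 0x91→b18/s2 L1-HIT; vc=[44]
#11 0xc2→b24/s0 MISS; vc=[44,48]
#12 0x67→b12/s4 L1-HIT; vc=[44,48]
#13 0xa5→b20/s4 MISS; vc=[44,48,12]
#14 0x60→b12/s4 VC-HIT; vc=[44,48,20]
#15 0x70→b14/s6 MISS; vc=[44,48,20]
#16 0xb5→b22/s6 MISS; vc=[44,48,20,14]
#17 0x71→b14/s6 VC-HIT; vc=[44,48,20,22]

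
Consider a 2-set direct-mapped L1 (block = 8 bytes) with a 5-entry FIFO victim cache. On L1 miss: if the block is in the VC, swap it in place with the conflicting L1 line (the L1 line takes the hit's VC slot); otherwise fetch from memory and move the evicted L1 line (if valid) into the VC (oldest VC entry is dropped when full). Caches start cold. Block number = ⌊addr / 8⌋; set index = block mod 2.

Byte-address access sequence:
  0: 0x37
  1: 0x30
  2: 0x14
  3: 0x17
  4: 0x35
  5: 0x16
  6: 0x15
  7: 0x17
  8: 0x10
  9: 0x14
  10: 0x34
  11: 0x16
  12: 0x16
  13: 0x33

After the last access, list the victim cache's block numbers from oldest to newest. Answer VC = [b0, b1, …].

#0 0x37→b6/s0 MISS; vc=[]
#1 0x30→b6/s0 L1-HIT; vc=[]
#2 0x14→b2/s0 MISS; vc=[6]
#3 0x17→b2/s0 L1-HIT; vc=[6]
#4 0x35→b6/s0 VC-HIT; vc=[2]
#5 0x16→b2/s0 VC-HIT; vc=[6]
#6 0x15→b2/s0 L1-HIT; vc=[6]
#7 0x17→b2/s0 L1-HIT; vc=[6]
#8 0x10→b2/s0 L1-HIT; vc=[6]
#9 0x14→b2/s0 L1-HIT; vc=[6]
#10 0x34→b6/s0 VC-HIT; vc=[2]
#11 0x16→b2/s0 VC-HIT; vc=[6]
#12 0x16→b2/s0 L1-HIT; vc=[6]
#13 0x33→b6/s0 VC-HIT; vc=[2]

VC = [2]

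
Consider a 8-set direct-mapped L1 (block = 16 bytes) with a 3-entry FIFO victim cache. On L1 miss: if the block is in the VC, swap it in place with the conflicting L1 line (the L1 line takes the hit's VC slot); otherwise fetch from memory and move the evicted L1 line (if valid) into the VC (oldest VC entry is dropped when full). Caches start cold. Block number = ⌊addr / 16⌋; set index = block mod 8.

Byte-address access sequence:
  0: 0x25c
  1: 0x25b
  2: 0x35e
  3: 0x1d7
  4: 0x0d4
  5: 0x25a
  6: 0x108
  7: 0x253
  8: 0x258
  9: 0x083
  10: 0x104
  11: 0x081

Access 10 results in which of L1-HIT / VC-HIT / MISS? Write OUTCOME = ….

  [0] addr=0x25c blk=37 s=5: MISS | VC []
  [1] addr=0x25b blk=37 s=5: L1-HIT | VC []
  [2] addr=0x35e blk=53 s=5: MISS | VC [37]
  [3] addr=0x1d7 blk=29 s=5: MISS | VC [37, 53]
  [4] addr=0xd4 blk=13 s=5: MISS | VC [37, 53, 29]
  [5] addr=0x25a blk=37 s=5: VC-HIT | VC [13, 53, 29]
  [6] addr=0x108 blk=16 s=0: MISS | VC [13, 53, 29]
  [7] addr=0x253 blk=37 s=5: L1-HIT | VC [13, 53, 29]
  [8] addr=0x258 blk=37 s=5: L1-HIT | VC [13, 53, 29]
  [9] addr=0x83 blk=8 s=0: MISS | VC [53, 29, 16]
  [10] addr=0x104 blk=16 s=0: VC-HIT | VC [53, 29, 8]
  [11] addr=0x81 blk=8 s=0: VC-HIT | VC [53, 29, 16]

OUTCOME = VC-HIT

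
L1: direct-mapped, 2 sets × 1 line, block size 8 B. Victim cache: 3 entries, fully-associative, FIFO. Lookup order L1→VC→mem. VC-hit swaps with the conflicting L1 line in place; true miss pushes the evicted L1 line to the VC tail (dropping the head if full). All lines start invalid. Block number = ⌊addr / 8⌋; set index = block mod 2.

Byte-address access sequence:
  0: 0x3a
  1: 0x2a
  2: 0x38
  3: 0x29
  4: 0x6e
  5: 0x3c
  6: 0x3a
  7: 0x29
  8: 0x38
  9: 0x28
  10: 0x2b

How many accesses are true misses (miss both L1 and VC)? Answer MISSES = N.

0: 0x3a (blk 7, set 1) → MISS  vc=[]
1: 0x2a (blk 5, set 1) → MISS  vc=[7]
2: 0x38 (blk 7, set 1) → VC-HIT  vc=[5]
3: 0x29 (blk 5, set 1) → VC-HIT  vc=[7]
4: 0x6e (blk 13, set 1) → MISS  vc=[7, 5]
5: 0x3c (blk 7, set 1) → VC-HIT  vc=[13, 5]
6: 0x3a (blk 7, set 1) → L1-HIT  vc=[13, 5]
7: 0x29 (blk 5, set 1) → VC-HIT  vc=[13, 7]
8: 0x38 (blk 7, set 1) → VC-HIT  vc=[13, 5]
9: 0x28 (blk 5, set 1) → VC-HIT  vc=[13, 7]
10: 0x2b (blk 5, set 1) → L1-HIT  vc=[13, 7]

MISSES = 3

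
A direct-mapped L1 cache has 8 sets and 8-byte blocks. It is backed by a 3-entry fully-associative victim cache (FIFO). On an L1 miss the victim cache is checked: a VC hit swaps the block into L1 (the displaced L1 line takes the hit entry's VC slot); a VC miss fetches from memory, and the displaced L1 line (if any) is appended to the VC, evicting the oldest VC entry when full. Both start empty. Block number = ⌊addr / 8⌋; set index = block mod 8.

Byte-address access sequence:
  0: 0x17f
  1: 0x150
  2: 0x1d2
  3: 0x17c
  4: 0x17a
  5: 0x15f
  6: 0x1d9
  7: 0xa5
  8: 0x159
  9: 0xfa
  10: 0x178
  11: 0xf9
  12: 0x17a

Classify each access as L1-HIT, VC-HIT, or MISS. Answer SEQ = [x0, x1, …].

SEQ = [MISS, MISS, MISS, L1-HIT, L1-HIT, MISS, MISS, MISS, VC-HIT, MISS, VC-HIT, VC-HIT, VC-HIT]

  [0] addr=0x17f blk=47 s=7: MISS | VC []
  [1] addr=0x150 blk=42 s=2: MISS | VC []
  [2] addr=0x1d2 blk=58 s=2: MISS | VC [42]
  [3] addr=0x17c blk=47 s=7: L1-HIT | VC [42]
  [4] addr=0x17a blk=47 s=7: L1-HIT | VC [42]
  [5] addr=0x15f blk=43 s=3: MISS | VC [42]
  [6] addr=0x1d9 blk=59 s=3: MISS | VC [42, 43]
  [7] addr=0xa5 blk=20 s=4: MISS | VC [42, 43]
  [8] addr=0x159 blk=43 s=3: VC-HIT | VC [42, 59]
  [9] addr=0xfa blk=31 s=7: MISS | VC [42, 59, 47]
  [10] addr=0x178 blk=47 s=7: VC-HIT | VC [42, 59, 31]
  [11] addr=0xf9 blk=31 s=7: VC-HIT | VC [42, 59, 47]
  [12] addr=0x17a blk=47 s=7: VC-HIT | VC [42, 59, 31]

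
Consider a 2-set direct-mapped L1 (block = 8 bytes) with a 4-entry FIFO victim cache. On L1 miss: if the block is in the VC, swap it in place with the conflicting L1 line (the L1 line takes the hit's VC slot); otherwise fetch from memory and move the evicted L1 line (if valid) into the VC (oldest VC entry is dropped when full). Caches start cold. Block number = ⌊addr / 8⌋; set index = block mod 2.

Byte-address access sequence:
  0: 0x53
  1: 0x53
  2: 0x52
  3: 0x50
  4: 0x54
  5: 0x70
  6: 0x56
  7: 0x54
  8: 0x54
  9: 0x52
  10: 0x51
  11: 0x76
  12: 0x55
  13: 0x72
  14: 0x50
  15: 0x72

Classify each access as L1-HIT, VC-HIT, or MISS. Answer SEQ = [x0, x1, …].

SEQ = [MISS, L1-HIT, L1-HIT, L1-HIT, L1-HIT, MISS, VC-HIT, L1-HIT, L1-HIT, L1-HIT, L1-HIT, VC-HIT, VC-HIT, VC-HIT, VC-HIT, VC-HIT]

  [0] addr=0x53 blk=10 s=0: MISS | VC []
  [1] addr=0x53 blk=10 s=0: L1-HIT | VC []
  [2] addr=0x52 blk=10 s=0: L1-HIT | VC []
  [3] addr=0x50 blk=10 s=0: L1-HIT | VC []
  [4] addr=0x54 blk=10 s=0: L1-HIT | VC []
  [5] addr=0x70 blk=14 s=0: MISS | VC [10]
  [6] addr=0x56 blk=10 s=0: VC-HIT | VC [14]
  [7] addr=0x54 blk=10 s=0: L1-HIT | VC [14]
  [8] addr=0x54 blk=10 s=0: L1-HIT | VC [14]
  [9] addr=0x52 blk=10 s=0: L1-HIT | VC [14]
  [10] addr=0x51 blk=10 s=0: L1-HIT | VC [14]
  [11] addr=0x76 blk=14 s=0: VC-HIT | VC [10]
  [12] addr=0x55 blk=10 s=0: VC-HIT | VC [14]
  [13] addr=0x72 blk=14 s=0: VC-HIT | VC [10]
  [14] addr=0x50 blk=10 s=0: VC-HIT | VC [14]
  [15] addr=0x72 blk=14 s=0: VC-HIT | VC [10]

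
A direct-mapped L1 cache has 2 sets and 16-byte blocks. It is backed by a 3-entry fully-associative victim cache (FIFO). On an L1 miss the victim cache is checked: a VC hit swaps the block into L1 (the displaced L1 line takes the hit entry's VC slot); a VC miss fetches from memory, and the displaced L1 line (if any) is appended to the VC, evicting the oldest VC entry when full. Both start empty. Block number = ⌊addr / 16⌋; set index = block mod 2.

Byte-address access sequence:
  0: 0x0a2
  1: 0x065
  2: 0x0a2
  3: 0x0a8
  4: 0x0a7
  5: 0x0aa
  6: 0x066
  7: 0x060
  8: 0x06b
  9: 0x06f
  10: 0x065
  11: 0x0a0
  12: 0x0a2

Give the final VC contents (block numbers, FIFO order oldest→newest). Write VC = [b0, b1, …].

VC = [6]

0: 0xa2 (blk 10, set 0) → MISS  vc=[]
1: 0x65 (blk 6, set 0) → MISS  vc=[10]
2: 0xa2 (blk 10, set 0) → VC-HIT  vc=[6]
3: 0xa8 (blk 10, set 0) → L1-HIT  vc=[6]
4: 0xa7 (blk 10, set 0) → L1-HIT  vc=[6]
5: 0xaa (blk 10, set 0) → L1-HIT  vc=[6]
6: 0x66 (blk 6, set 0) → VC-HIT  vc=[10]
7: 0x60 (blk 6, set 0) → L1-HIT  vc=[10]
8: 0x6b (blk 6, set 0) → L1-HIT  vc=[10]
9: 0x6f (blk 6, set 0) → L1-HIT  vc=[10]
10: 0x65 (blk 6, set 0) → L1-HIT  vc=[10]
11: 0xa0 (blk 10, set 0) → VC-HIT  vc=[6]
12: 0xa2 (blk 10, set 0) → L1-HIT  vc=[6]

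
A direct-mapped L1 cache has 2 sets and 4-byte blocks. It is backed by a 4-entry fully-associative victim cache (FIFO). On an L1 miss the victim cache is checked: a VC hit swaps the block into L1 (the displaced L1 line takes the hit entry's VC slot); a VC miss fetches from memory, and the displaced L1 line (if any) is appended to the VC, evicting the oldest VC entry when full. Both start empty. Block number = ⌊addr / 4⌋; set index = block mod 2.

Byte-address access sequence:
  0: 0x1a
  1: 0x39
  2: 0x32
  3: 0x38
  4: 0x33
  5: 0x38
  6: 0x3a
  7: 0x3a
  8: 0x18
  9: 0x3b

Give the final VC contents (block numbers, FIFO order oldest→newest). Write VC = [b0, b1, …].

  [0] addr=0x1a blk=6 s=0: MISS | VC []
  [1] addr=0x39 blk=14 s=0: MISS | VC [6]
  [2] addr=0x32 blk=12 s=0: MISS | VC [6, 14]
  [3] addr=0x38 blk=14 s=0: VC-HIT | VC [6, 12]
  [4] addr=0x33 blk=12 s=0: VC-HIT | VC [6, 14]
  [5] addr=0x38 blk=14 s=0: VC-HIT | VC [6, 12]
  [6] addr=0x3a blk=14 s=0: L1-HIT | VC [6, 12]
  [7] addr=0x3a blk=14 s=0: L1-HIT | VC [6, 12]
  [8] addr=0x18 blk=6 s=0: VC-HIT | VC [14, 12]
  [9] addr=0x3b blk=14 s=0: VC-HIT | VC [6, 12]

VC = [6, 12]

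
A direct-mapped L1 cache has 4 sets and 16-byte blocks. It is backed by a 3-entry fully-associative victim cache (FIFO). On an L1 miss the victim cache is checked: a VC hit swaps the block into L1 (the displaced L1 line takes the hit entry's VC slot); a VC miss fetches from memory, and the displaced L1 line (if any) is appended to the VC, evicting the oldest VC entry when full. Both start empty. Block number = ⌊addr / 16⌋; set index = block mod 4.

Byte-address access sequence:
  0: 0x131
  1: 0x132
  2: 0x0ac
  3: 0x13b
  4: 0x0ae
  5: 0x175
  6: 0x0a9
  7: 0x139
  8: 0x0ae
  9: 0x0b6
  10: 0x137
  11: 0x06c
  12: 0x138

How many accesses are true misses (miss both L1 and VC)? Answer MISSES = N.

0: 0x131 (blk 19, set 3) → MISS  vc=[]
1: 0x132 (blk 19, set 3) → L1-HIT  vc=[]
2: 0xac (blk 10, set 2) → MISS  vc=[]
3: 0x13b (blk 19, set 3) → L1-HIT  vc=[]
4: 0xae (blk 10, set 2) → L1-HIT  vc=[]
5: 0x175 (blk 23, set 3) → MISS  vc=[19]
6: 0xa9 (blk 10, set 2) → L1-HIT  vc=[19]
7: 0x139 (blk 19, set 3) → VC-HIT  vc=[23]
8: 0xae (blk 10, set 2) → L1-HIT  vc=[23]
9: 0xb6 (blk 11, set 3) → MISS  vc=[23, 19]
10: 0x137 (blk 19, set 3) → VC-HIT  vc=[23, 11]
11: 0x6c (blk 6, set 2) → MISS  vc=[23, 11, 10]
12: 0x138 (blk 19, set 3) → L1-HIT  vc=[23, 11, 10]

MISSES = 5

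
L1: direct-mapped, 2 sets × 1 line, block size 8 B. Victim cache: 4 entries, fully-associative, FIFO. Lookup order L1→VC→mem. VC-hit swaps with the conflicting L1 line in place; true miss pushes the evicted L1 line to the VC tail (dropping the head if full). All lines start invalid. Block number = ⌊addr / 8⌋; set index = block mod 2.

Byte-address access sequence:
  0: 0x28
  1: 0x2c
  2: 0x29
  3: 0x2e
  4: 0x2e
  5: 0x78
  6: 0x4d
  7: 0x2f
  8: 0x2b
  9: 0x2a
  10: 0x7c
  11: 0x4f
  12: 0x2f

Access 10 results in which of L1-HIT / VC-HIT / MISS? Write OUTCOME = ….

OUTCOME = VC-HIT

#0 0x28→b5/s1 MISS; vc=[]
#1 0x2c→b5/s1 L1-HIT; vc=[]
#2 0x29→b5/s1 L1-HIT; vc=[]
#3 0x2e→b5/s1 L1-HIT; vc=[]
#4 0x2e→b5/s1 L1-HIT; vc=[]
#5 0x78→b15/s1 MISS; vc=[5]
#6 0x4d→b9/s1 MISS; vc=[5,15]
#7 0x2f→b5/s1 VC-HIT; vc=[9,15]
#8 0x2b→b5/s1 L1-HIT; vc=[9,15]
#9 0x2a→b5/s1 L1-HIT; vc=[9,15]
#10 0x7c→b15/s1 VC-HIT; vc=[9,5]
#11 0x4f→b9/s1 VC-HIT; vc=[15,5]
#12 0x2f→b5/s1 VC-HIT; vc=[15,9]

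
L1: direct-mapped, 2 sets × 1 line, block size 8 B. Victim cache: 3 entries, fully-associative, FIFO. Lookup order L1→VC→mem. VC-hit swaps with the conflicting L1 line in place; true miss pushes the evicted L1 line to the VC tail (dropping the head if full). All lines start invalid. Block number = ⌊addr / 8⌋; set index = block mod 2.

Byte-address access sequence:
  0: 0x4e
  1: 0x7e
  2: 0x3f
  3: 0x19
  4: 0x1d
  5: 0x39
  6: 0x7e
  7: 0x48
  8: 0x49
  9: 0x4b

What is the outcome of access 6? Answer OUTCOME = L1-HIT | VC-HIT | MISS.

#0 0x4e→b9/s1 MISS; vc=[]
#1 0x7e→b15/s1 MISS; vc=[9]
#2 0x3f→b7/s1 MISS; vc=[9,15]
#3 0x19→b3/s1 MISS; vc=[9,15,7]
#4 0x1d→b3/s1 L1-HIT; vc=[9,15,7]
#5 0x39→b7/s1 VC-HIT; vc=[9,15,3]
#6 0x7e→b15/s1 VC-HIT; vc=[9,7,3]
#7 0x48→b9/s1 VC-HIT; vc=[15,7,3]
#8 0x49→b9/s1 L1-HIT; vc=[15,7,3]
#9 0x4b→b9/s1 L1-HIT; vc=[15,7,3]

OUTCOME = VC-HIT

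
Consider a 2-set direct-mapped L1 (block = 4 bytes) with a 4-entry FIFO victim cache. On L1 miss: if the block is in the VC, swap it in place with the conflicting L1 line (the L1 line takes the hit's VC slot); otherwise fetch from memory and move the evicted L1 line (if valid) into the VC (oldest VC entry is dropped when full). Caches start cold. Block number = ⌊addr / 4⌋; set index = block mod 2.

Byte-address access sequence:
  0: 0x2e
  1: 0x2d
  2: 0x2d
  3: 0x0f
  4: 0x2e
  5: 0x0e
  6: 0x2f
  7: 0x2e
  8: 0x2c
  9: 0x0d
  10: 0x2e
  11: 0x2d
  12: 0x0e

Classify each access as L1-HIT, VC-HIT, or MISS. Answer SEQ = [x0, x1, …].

SEQ = [MISS, L1-HIT, L1-HIT, MISS, VC-HIT, VC-HIT, VC-HIT, L1-HIT, L1-HIT, VC-HIT, VC-HIT, L1-HIT, VC-HIT]

0: 0x2e (blk 11, set 1) → MISS  vc=[]
1: 0x2d (blk 11, set 1) → L1-HIT  vc=[]
2: 0x2d (blk 11, set 1) → L1-HIT  vc=[]
3: 0xf (blk 3, set 1) → MISS  vc=[11]
4: 0x2e (blk 11, set 1) → VC-HIT  vc=[3]
5: 0xe (blk 3, set 1) → VC-HIT  vc=[11]
6: 0x2f (blk 11, set 1) → VC-HIT  vc=[3]
7: 0x2e (blk 11, set 1) → L1-HIT  vc=[3]
8: 0x2c (blk 11, set 1) → L1-HIT  vc=[3]
9: 0xd (blk 3, set 1) → VC-HIT  vc=[11]
10: 0x2e (blk 11, set 1) → VC-HIT  vc=[3]
11: 0x2d (blk 11, set 1) → L1-HIT  vc=[3]
12: 0xe (blk 3, set 1) → VC-HIT  vc=[11]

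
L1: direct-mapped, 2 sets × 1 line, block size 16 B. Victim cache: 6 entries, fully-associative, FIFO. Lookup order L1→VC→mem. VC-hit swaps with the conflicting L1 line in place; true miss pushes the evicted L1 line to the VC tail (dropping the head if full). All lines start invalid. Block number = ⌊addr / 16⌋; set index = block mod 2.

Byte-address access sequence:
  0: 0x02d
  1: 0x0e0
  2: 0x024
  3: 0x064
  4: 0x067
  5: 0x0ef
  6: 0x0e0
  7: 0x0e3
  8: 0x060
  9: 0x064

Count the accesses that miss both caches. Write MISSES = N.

MISSES = 3

0: 0x2d (blk 2, set 0) → MISS  vc=[]
1: 0xe0 (blk 14, set 0) → MISS  vc=[2]
2: 0x24 (blk 2, set 0) → VC-HIT  vc=[14]
3: 0x64 (blk 6, set 0) → MISS  vc=[14, 2]
4: 0x67 (blk 6, set 0) → L1-HIT  vc=[14, 2]
5: 0xef (blk 14, set 0) → VC-HIT  vc=[6, 2]
6: 0xe0 (blk 14, set 0) → L1-HIT  vc=[6, 2]
7: 0xe3 (blk 14, set 0) → L1-HIT  vc=[6, 2]
8: 0x60 (blk 6, set 0) → VC-HIT  vc=[14, 2]
9: 0x64 (blk 6, set 0) → L1-HIT  vc=[14, 2]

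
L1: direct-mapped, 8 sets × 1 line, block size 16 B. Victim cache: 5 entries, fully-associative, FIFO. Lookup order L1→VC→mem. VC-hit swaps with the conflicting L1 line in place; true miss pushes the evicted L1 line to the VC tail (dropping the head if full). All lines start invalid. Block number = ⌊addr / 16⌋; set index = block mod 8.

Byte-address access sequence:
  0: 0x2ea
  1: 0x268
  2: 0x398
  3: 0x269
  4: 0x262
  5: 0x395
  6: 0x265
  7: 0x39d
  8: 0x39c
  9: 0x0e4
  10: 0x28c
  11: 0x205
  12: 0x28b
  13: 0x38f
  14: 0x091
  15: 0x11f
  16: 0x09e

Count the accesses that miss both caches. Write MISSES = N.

MISSES = 9

  [0] addr=0x2ea blk=46 s=6: MISS | VC []
  [1] addr=0x268 blk=38 s=6: MISS | VC [46]
  [2] addr=0x398 blk=57 s=1: MISS | VC [46]
  [3] addr=0x269 blk=38 s=6: L1-HIT | VC [46]
  [4] addr=0x262 blk=38 s=6: L1-HIT | VC [46]
  [5] addr=0x395 blk=57 s=1: L1-HIT | VC [46]
  [6] addr=0x265 blk=38 s=6: L1-HIT | VC [46]
  [7] addr=0x39d blk=57 s=1: L1-HIT | VC [46]
  [8] addr=0x39c blk=57 s=1: L1-HIT | VC [46]
  [9] addr=0xe4 blk=14 s=6: MISS | VC [46, 38]
  [10] addr=0x28c blk=40 s=0: MISS | VC [46, 38]
  [11] addr=0x205 blk=32 s=0: MISS | VC [46, 38, 40]
  [12] addr=0x28b blk=40 s=0: VC-HIT | VC [46, 38, 32]
  [13] addr=0x38f blk=56 s=0: MISS | VC [46, 38, 32, 40]
  [14] addr=0x91 blk=9 s=1: MISS | VC [46, 38, 32, 40, 57]
  [15] addr=0x11f blk=17 s=1: MISS | VC [38, 32, 40, 57, 9]
  [16] addr=0x9e blk=9 s=1: VC-HIT | VC [38, 32, 40, 57, 17]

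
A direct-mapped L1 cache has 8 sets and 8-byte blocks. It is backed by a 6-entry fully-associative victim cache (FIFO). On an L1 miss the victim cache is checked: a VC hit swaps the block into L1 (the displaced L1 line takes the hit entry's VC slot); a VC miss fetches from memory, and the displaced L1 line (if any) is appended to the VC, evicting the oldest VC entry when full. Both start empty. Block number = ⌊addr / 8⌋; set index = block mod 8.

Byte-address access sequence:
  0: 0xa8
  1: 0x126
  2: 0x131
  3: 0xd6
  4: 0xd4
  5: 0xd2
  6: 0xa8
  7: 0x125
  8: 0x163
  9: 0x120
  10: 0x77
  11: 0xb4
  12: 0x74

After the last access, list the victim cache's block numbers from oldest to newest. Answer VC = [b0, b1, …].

0: 0xa8 (blk 21, set 5) → MISS  vc=[]
1: 0x126 (blk 36, set 4) → MISS  vc=[]
2: 0x131 (blk 38, set 6) → MISS  vc=[]
3: 0xd6 (blk 26, set 2) → MISS  vc=[]
4: 0xd4 (blk 26, set 2) → L1-HIT  vc=[]
5: 0xd2 (blk 26, set 2) → L1-HIT  vc=[]
6: 0xa8 (blk 21, set 5) → L1-HIT  vc=[]
7: 0x125 (blk 36, set 4) → L1-HIT  vc=[]
8: 0x163 (blk 44, set 4) → MISS  vc=[36]
9: 0x120 (blk 36, set 4) → VC-HIT  vc=[44]
10: 0x77 (blk 14, set 6) → MISS  vc=[44, 38]
11: 0xb4 (blk 22, set 6) → MISS  vc=[44, 38, 14]
12: 0x74 (blk 14, set 6) → VC-HIT  vc=[44, 38, 22]

VC = [44, 38, 22]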